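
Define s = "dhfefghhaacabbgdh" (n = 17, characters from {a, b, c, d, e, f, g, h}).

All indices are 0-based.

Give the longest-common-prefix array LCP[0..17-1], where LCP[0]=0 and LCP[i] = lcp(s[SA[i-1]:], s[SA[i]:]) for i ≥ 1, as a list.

rank→(start, suffix):
  0 → (8, 'aacabbgdh')
  1 → (11, 'abbgdh')
  2 → (9, 'acabbgdh')
  3 → (12, 'bbgdh')
  4 → (13, 'bgdh')
  5 → (10, 'cabbgdh')
  6 → (15, 'dh')
  7 → (0, 'dhfefghhaacabbgdh')
  8 → (3, 'efghhaacabbgdh')
  9 → (2, 'fefghhaacabbgdh')
  10 → (4, 'fghhaacabbgdh')
  11 → (14, 'gdh')
  12 → (5, 'ghhaacabbgdh')
  13 → (16, 'h')
  14 → (7, 'haacabbgdh')
  15 → (1, 'hfefghhaacabbgdh')
  16 → (6, 'hhaacabbgdh')

SA = [8, 11, 9, 12, 13, 10, 15, 0, 3, 2, 4, 14, 5, 16, 7, 1, 6]
rank  pair      lcp
   1  s[8:],s[11:]  1  'a'
   2  s[11:],s[9:]  1  'a'
   3  s[9:],s[12:]  0  ''
   4  s[12:],s[13:]  1  'b'
   5  s[13:],s[10:]  0  ''
   6  s[10:],s[15:]  0  ''
   7  s[15:],s[0:]  2  'dh'
   8  s[0:],s[3:]  0  ''
   9  s[3:],s[2:]  0  ''
  10  s[2:],s[4:]  1  'f'
  11  s[4:],s[14:]  0  ''
  12  s[14:],s[5:]  1  'g'
  13  s[5:],s[16:]  0  ''
  14  s[16:],s[7:]  1  'h'
  15  s[7:],s[1:]  1  'h'
  16  s[1:],s[6:]  1  'h'

[0, 1, 1, 0, 1, 0, 0, 2, 0, 0, 1, 0, 1, 0, 1, 1, 1]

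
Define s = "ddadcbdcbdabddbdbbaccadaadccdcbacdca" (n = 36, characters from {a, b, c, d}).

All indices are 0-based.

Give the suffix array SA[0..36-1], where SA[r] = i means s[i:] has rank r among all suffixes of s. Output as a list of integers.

rank→(start, suffix):
  0 → (35, 'a')
  1 → (23, 'aadccdcbacdca')
  2 → (10, 'abddbdbbaccadaadccdcbacdca')
  3 → (18, 'accadaadccdcbacdca')
  4 → (31, 'acdca')
  5 → (21, 'adaadccdcbacdca')
  6 → (2, 'adcbdcbdabddbdbbaccadaadccdcbacdca')
  7 → (24, 'adccdcbacdca')
  8 → (17, 'baccadaadccdcbacdca')
  9 → (30, 'bacdca')
  10 → (16, 'bbaccadaadccdcbacdca')
  11 → (8, 'bdabddbdbbaccadaadccdcbacdca')
  12 → (14, 'bdbbaccadaadccdcbacdca')
  13 → (5, 'bdcbdabddbdbbaccadaadccdcbacdca')
  14 → (11, 'bddbdbbaccadaadccdcbacdca')
  15 → (34, 'ca')
  16 → (20, 'cadaadccdcbacdca')
  17 → (29, 'cbacdca')
  18 → (7, 'cbdabddbdbbaccadaadccdcbacdca')
  19 → (4, 'cbdcbdabddbdbbaccadaadccdcbacdca')
  20 → (19, 'ccadaadccdcbacdca')
  21 → (26, 'ccdcbacdca')
  22 → (32, 'cdca')
  23 → (27, 'cdcbacdca')
  24 → (22, 'daadccdcbacdca')
  25 → (9, 'dabddbdbbaccadaadccdcbacdca')
  26 → (1, 'dadcbdcbdabddbdbbaccadaadccdcbacdca')
  27 → (15, 'dbbaccadaadccdcbacdca')
  28 → (13, 'dbdbbaccadaadccdcbacdca')
  29 → (33, 'dca')
  30 → (28, 'dcbacdca')
  31 → (6, 'dcbdabddbdbbaccadaadccdcbacdca')
  32 → (3, 'dcbdcbdabddbdbbaccadaadccdcbacdca')
  33 → (25, 'dccdcbacdca')
  34 → (0, 'ddadcbdcbdabddbdbbaccadaadccdcbacdca')
  35 → (12, 'ddbdbbaccadaadccdcbacdca')

[35, 23, 10, 18, 31, 21, 2, 24, 17, 30, 16, 8, 14, 5, 11, 34, 20, 29, 7, 4, 19, 26, 32, 27, 22, 9, 1, 15, 13, 33, 28, 6, 3, 25, 0, 12]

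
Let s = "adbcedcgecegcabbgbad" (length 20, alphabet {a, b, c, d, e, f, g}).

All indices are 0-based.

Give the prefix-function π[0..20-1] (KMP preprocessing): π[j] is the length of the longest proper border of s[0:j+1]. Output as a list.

[0, 0, 0, 0, 0, 0, 0, 0, 0, 0, 0, 0, 0, 1, 0, 0, 0, 0, 1, 2]

π[0] = 0
j=1 s[j]='d': π[1]=0 (border '')
j=2 s[j]='b': π[2]=0 (border '')
j=3 s[j]='c': π[3]=0 (border '')
j=4 s[j]='e': π[4]=0 (border '')
j=5 s[j]='d': π[5]=0 (border '')
j=6 s[j]='c': π[6]=0 (border '')
j=7 s[j]='g': π[7]=0 (border '')
j=8 s[j]='e': π[8]=0 (border '')
j=9 s[j]='c': π[9]=0 (border '')
j=10 s[j]='e': π[10]=0 (border '')
j=11 s[j]='g': π[11]=0 (border '')
j=12 s[j]='c': π[12]=0 (border '')
j=13 s[j]='a': π[13]=1 (border 'a')
j=14 s[j]='b': k: 1→0; π[14]=0 (border '')
j=15 s[j]='b': π[15]=0 (border '')
j=16 s[j]='g': π[16]=0 (border '')
j=17 s[j]='b': π[17]=0 (border '')
j=18 s[j]='a': π[18]=1 (border 'a')
j=19 s[j]='d': π[19]=2 (border 'ad')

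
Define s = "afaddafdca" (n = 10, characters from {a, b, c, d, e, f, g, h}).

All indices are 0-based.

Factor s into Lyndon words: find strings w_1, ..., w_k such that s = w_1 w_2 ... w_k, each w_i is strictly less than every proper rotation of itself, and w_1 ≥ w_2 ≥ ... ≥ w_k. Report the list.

emit factor 1: 'af' (i=0, period=2)
emit factor 2: 'addafdc' (i=2, period=7)
emit factor 3: 'a' (i=9, period=1)

["af", "addafdc", "a"]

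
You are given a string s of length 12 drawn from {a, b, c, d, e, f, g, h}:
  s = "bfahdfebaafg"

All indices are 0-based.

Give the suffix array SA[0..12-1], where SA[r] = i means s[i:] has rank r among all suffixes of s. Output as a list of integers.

rank→(start, suffix):
  0 → (8, 'aafg')
  1 → (9, 'afg')
  2 → (2, 'ahdfebaafg')
  3 → (7, 'baafg')
  4 → (0, 'bfahdfebaafg')
  5 → (4, 'dfebaafg')
  6 → (6, 'ebaafg')
  7 → (1, 'fahdfebaafg')
  8 → (5, 'febaafg')
  9 → (10, 'fg')
  10 → (11, 'g')
  11 → (3, 'hdfebaafg')

[8, 9, 2, 7, 0, 4, 6, 1, 5, 10, 11, 3]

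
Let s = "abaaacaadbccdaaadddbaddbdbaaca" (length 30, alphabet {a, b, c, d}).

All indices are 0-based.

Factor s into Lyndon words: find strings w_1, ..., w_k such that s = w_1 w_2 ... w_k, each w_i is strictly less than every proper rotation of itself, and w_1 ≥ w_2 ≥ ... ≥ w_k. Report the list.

["ab", "aaacaadbccdaaadddbaddbdbaac", "a"]

emit factor 1: 'ab' (i=0, period=2)
emit factor 2: 'aaacaadbccdaaadddbaddbdbaac' (i=2, period=27)
emit factor 3: 'a' (i=29, period=1)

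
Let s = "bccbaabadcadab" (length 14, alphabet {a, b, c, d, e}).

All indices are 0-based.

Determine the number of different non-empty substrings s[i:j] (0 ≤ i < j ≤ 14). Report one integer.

92

rank→(start, suffix):
  0 → (4, 'aabadcadab')
  1 → (12, 'ab')
  2 → (5, 'abadcadab')
  3 → (10, 'adab')
  4 → (7, 'adcadab')
  5 → (13, 'b')
  6 → (3, 'baabadcadab')
  7 → (6, 'badcadab')
  8 → (0, 'bccbaabadcadab')
  9 → (9, 'cadab')
  10 → (2, 'cbaabadcadab')
  11 → (1, 'ccbaabadcadab')
  12 → (11, 'dab')
  13 → (8, 'dcadab')

SA = [4, 12, 5, 10, 7, 13, 3, 6, 0, 9, 2, 1, 11, 8]
[i] adj suffixes → lcp
  [1] 4/12 → 1 ('a')
  [2] 12/5 → 2 ('ab')
  [3] 5/10 → 1 ('a')
  [4] 10/7 → 2 ('ad')
  [5] 7/13 → 0 ('')
  [6] 13/3 → 1 ('b')
  [7] 3/6 → 2 ('ba')
  [8] 6/0 → 1 ('b')
  [9] 0/9 → 0 ('')
  [10] 9/2 → 1 ('c')
  [11] 2/1 → 1 ('c')
  [12] 1/11 → 0 ('')
  [13] 11/8 → 1 ('d')

n(n+1)/2 = 14·15/2 = 105
Σ LCP = 0 + 1 + 2 + 1 + 2 + 0 + 1 + 2 + 1 + 0 + 1 + 1 + 0 + 1 = 13
distinct = 105 − 13 = 92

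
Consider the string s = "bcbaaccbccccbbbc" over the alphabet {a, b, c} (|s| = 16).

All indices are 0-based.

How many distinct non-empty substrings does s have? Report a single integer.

113

rank→(start, suffix):
  0 → (3, 'aaccbccccbbbc')
  1 → (4, 'accbccccbbbc')
  2 → (2, 'baaccbccccbbbc')
  3 → (12, 'bbbc')
  4 → (13, 'bbc')
  5 → (14, 'bc')
  6 → (0, 'bcbaaccbccccbbbc')
  7 → (7, 'bccccbbbc')
  8 → (15, 'c')
  9 → (1, 'cbaaccbccccbbbc')
  10 → (11, 'cbbbc')
  11 → (6, 'cbccccbbbc')
  12 → (10, 'ccbbbc')
  13 → (5, 'ccbccccbbbc')
  14 → (9, 'cccbbbc')
  15 → (8, 'ccccbbbc')

SA = [3, 4, 2, 12, 13, 14, 0, 7, 15, 1, 11, 6, 10, 5, 9, 8]
[i] adj suffixes → lcp
  [1] 3/4 → 1 ('a')
  [2] 4/2 → 0 ('')
  [3] 2/12 → 1 ('b')
  [4] 12/13 → 2 ('bb')
  [5] 13/14 → 1 ('b')
  [6] 14/0 → 2 ('bc')
  [7] 0/7 → 2 ('bc')
  [8] 7/15 → 0 ('')
  [9] 15/1 → 1 ('c')
  [10] 1/11 → 2 ('cb')
  [11] 11/6 → 2 ('cb')
  [12] 6/10 → 1 ('c')
  [13] 10/5 → 3 ('ccb')
  [14] 5/9 → 2 ('cc')
  [15] 9/8 → 3 ('ccc')

n(n+1)/2 = 16·17/2 = 136
Σ LCP = 0 + 1 + 0 + 1 + 2 + 1 + 2 + 2 + 0 + 1 + 2 + 2 + 1 + 3 + 2 + 3 = 23
distinct = 136 − 23 = 113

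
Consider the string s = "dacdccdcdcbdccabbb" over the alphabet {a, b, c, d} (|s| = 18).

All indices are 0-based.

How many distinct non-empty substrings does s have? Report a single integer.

147

sorted suffixes:
  #0 SA[0]=14  'abbb'
  #1 SA[1]=1  'acdccdcdcbdccabbb'
  #2 SA[2]=17  'b'
  #3 SA[3]=16  'bb'
  #4 SA[4]=15  'bbb'
  #5 SA[5]=10  'bdccabbb'
  #6 SA[6]=13  'cabbb'
  #7 SA[7]=9  'cbdccabbb'
  #8 SA[8]=12  'ccabbb'
  #9 SA[9]=4  'ccdcdcbdccabbb'
  #10 SA[10]=7  'cdcbdccabbb'
  #11 SA[11]=2  'cdccdcdcbdccabbb'
  #12 SA[12]=5  'cdcdcbdccabbb'
  #13 SA[13]=0  'dacdccdcdcbdccabbb'
  #14 SA[14]=8  'dcbdccabbb'
  #15 SA[15]=11  'dccabbb'
  #16 SA[16]=3  'dccdcdcbdccabbb'
  #17 SA[17]=6  'dcdcbdccabbb'

SA = [14, 1, 17, 16, 15, 10, 13, 9, 12, 4, 7, 2, 5, 0, 8, 11, 3, 6]
rank  pair      lcp
   1  s[14:],s[1:]  1  'a'
   2  s[1:],s[17:]  0  ''
   3  s[17:],s[16:]  1  'b'
   4  s[16:],s[15:]  2  'bb'
   5  s[15:],s[10:]  1  'b'
   6  s[10:],s[13:]  0  ''
   7  s[13:],s[9:]  1  'c'
   8  s[9:],s[12:]  1  'c'
   9  s[12:],s[4:]  2  'cc'
  10  s[4:],s[7:]  1  'c'
  11  s[7:],s[2:]  3  'cdc'
  12  s[2:],s[5:]  3  'cdc'
  13  s[5:],s[0:]  0  ''
  14  s[0:],s[8:]  1  'd'
  15  s[8:],s[11:]  2  'dc'
  16  s[11:],s[3:]  3  'dcc'
  17  s[3:],s[6:]  2  'dc'

n(n+1)/2 = 18·19/2 = 171
Σ LCP = 0 + 1 + 0 + 1 + 2 + 1 + 0 + 1 + 1 + 2 + 1 + 3 + 3 + 0 + 1 + 2 + 3 + 2 = 24
distinct = 171 − 24 = 147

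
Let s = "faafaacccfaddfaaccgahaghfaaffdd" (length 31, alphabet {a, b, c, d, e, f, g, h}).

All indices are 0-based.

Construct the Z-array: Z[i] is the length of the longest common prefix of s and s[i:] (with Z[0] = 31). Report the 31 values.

Z[0]=31
i=1: fresh scan; Z[1]=0
i=2: fresh scan; Z[2]=0
i=3: fresh scan; Z[3]=3 extend→box=[3,6)
i=4: min(r-i=2, Z[1]=0)=0; Z[4]=0
i=5: min(r-i=1, Z[2]=0)=0; Z[5]=0
i=6: fresh scan; Z[6]=0
i=7: fresh scan; Z[7]=0
i=8: fresh scan; Z[8]=0
i=9: fresh scan; Z[9]=2 extend→box=[9,11)
i=10: min(r-i=1, Z[1]=0)=0; Z[10]=0
i=11: fresh scan; Z[11]=0
i=12: fresh scan; Z[12]=0
i=13: fresh scan; Z[13]=3 extend→box=[13,16)
i=14: min(r-i=2, Z[1]=0)=0; Z[14]=0
i=15: min(r-i=1, Z[2]=0)=0; Z[15]=0
i=16: fresh scan; Z[16]=0
i=17: fresh scan; Z[17]=0
i=18: fresh scan; Z[18]=0
i=19: fresh scan; Z[19]=0
i=20: fresh scan; Z[20]=0
i=21: fresh scan; Z[21]=0
i=22: fresh scan; Z[22]=0
i=23: fresh scan; Z[23]=0
i=24: fresh scan; Z[24]=4 extend→box=[24,28)
i=25: min(r-i=3, Z[1]=0)=0; Z[25]=0
i=26: min(r-i=2, Z[2]=0)=0; Z[26]=0
i=27: min(r-i=1, Z[3]=3)=1; Z[27]=1
i=28: fresh scan; Z[28]=1 extend→box=[28,29)
i=29: fresh scan; Z[29]=0
i=30: fresh scan; Z[30]=0

[31, 0, 0, 3, 0, 0, 0, 0, 0, 2, 0, 0, 0, 3, 0, 0, 0, 0, 0, 0, 0, 0, 0, 0, 4, 0, 0, 1, 1, 0, 0]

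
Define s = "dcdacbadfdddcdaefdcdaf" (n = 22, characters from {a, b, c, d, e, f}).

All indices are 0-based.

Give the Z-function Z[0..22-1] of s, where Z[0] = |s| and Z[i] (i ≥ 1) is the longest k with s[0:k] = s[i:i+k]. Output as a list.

Z[0]=22
i=1: outside box; Z[1]=0
i=2: outside box; Z[2]=1 grow→box=[2,3)
i=3: outside box; Z[3]=0
i=4: outside box; Z[4]=0
i=5: outside box; Z[5]=0
i=6: outside box; Z[6]=0
i=7: outside box; Z[7]=1 grow→box=[7,8)
i=8: outside box; Z[8]=0
i=9: outside box; Z[9]=1 grow→box=[9,10)
i=10: outside box; Z[10]=1 grow→box=[10,11)
i=11: outside box; Z[11]=4 grow→box=[11,15)
i=12: min(r-i=3, Z[1]=0)=0; Z[12]=0
i=13: min(r-i=2, Z[2]=1)=1; Z[13]=1
i=14: min(r-i=1, Z[3]=0)=0; Z[14]=0
i=15: outside box; Z[15]=0
i=16: outside box; Z[16]=0
i=17: outside box; Z[17]=4 grow→box=[17,21)
i=18: min(r-i=3, Z[1]=0)=0; Z[18]=0
i=19: min(r-i=2, Z[2]=1)=1; Z[19]=1
i=20: min(r-i=1, Z[3]=0)=0; Z[20]=0
i=21: outside box; Z[21]=0

[22, 0, 1, 0, 0, 0, 0, 1, 0, 1, 1, 4, 0, 1, 0, 0, 0, 4, 0, 1, 0, 0]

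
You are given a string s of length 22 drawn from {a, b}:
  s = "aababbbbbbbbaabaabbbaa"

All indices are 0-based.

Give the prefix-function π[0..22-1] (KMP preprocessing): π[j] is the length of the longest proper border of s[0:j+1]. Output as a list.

[0, 1, 0, 1, 0, 0, 0, 0, 0, 0, 0, 0, 1, 2, 3, 4, 2, 3, 0, 0, 1, 2]

π[0] = 0
j=1 s[j]='a': π[1]=1 (border 'a')
j=2 s[j]='b': k: 1→0; π[2]=0 (border '')
j=3 s[j]='a': π[3]=1 (border 'a')
j=4 s[j]='b': k: 1→0; π[4]=0 (border '')
j=5 s[j]='b': π[5]=0 (border '')
j=6 s[j]='b': π[6]=0 (border '')
j=7 s[j]='b': π[7]=0 (border '')
j=8 s[j]='b': π[8]=0 (border '')
j=9 s[j]='b': π[9]=0 (border '')
j=10 s[j]='b': π[10]=0 (border '')
j=11 s[j]='b': π[11]=0 (border '')
j=12 s[j]='a': π[12]=1 (border 'a')
j=13 s[j]='a': π[13]=2 (border 'aa')
j=14 s[j]='b': π[14]=3 (border 'aab')
j=15 s[j]='a': π[15]=4 (border 'aaba')
j=16 s[j]='a': k: 4→1; π[16]=2 (border 'aa')
j=17 s[j]='b': π[17]=3 (border 'aab')
j=18 s[j]='b': k: 3→0; π[18]=0 (border '')
j=19 s[j]='b': π[19]=0 (border '')
j=20 s[j]='a': π[20]=1 (border 'a')
j=21 s[j]='a': π[21]=2 (border 'aa')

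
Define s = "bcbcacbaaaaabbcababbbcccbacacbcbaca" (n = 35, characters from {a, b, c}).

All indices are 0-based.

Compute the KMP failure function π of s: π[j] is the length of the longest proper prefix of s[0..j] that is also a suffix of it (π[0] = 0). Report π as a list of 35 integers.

π[0] = 0
j=1 s[j]='c': π[1]=0 (border '')
j=2 s[j]='b': π[2]=1 (border 'b')
j=3 s[j]='c': π[3]=2 (border 'bc')
j=4 s[j]='a': k: 2→0; π[4]=0 (border '')
j=5 s[j]='c': π[5]=0 (border '')
j=6 s[j]='b': π[6]=1 (border 'b')
j=7 s[j]='a': k: 1→0; π[7]=0 (border '')
j=8 s[j]='a': π[8]=0 (border '')
j=9 s[j]='a': π[9]=0 (border '')
j=10 s[j]='a': π[10]=0 (border '')
j=11 s[j]='a': π[11]=0 (border '')
j=12 s[j]='b': π[12]=1 (border 'b')
j=13 s[j]='b': k: 1→0; π[13]=1 (border 'b')
j=14 s[j]='c': π[14]=2 (border 'bc')
j=15 s[j]='a': k: 2→0; π[15]=0 (border '')
j=16 s[j]='b': π[16]=1 (border 'b')
j=17 s[j]='a': k: 1→0; π[17]=0 (border '')
j=18 s[j]='b': π[18]=1 (border 'b')
j=19 s[j]='b': k: 1→0; π[19]=1 (border 'b')
j=20 s[j]='b': k: 1→0; π[20]=1 (border 'b')
j=21 s[j]='c': π[21]=2 (border 'bc')
j=22 s[j]='c': k: 2→0; π[22]=0 (border '')
j=23 s[j]='c': π[23]=0 (border '')
j=24 s[j]='b': π[24]=1 (border 'b')
j=25 s[j]='a': k: 1→0; π[25]=0 (border '')
j=26 s[j]='c': π[26]=0 (border '')
j=27 s[j]='a': π[27]=0 (border '')
j=28 s[j]='c': π[28]=0 (border '')
j=29 s[j]='b': π[29]=1 (border 'b')
j=30 s[j]='c': π[30]=2 (border 'bc')
j=31 s[j]='b': π[31]=3 (border 'bcb')
j=32 s[j]='a': k: 3→1→0; π[32]=0 (border '')
j=33 s[j]='c': π[33]=0 (border '')
j=34 s[j]='a': π[34]=0 (border '')

[0, 0, 1, 2, 0, 0, 1, 0, 0, 0, 0, 0, 1, 1, 2, 0, 1, 0, 1, 1, 1, 2, 0, 0, 1, 0, 0, 0, 0, 1, 2, 3, 0, 0, 0]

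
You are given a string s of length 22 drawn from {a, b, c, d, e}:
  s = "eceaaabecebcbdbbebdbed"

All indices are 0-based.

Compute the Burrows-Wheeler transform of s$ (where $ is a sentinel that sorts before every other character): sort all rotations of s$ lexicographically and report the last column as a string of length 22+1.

rank  rotation                 last
    0  $eceaaabecebcbdbbebdbed  d
    1  aaabecebcbdbbebdbed$ece  e
    2  aabecebcbdbbebdbed$ecea  a
    3  abecebcbdbbebdbed$eceaa  a
    4  bbebdbed$eceaaabecebcbd  d
    5  bcbdbbebdbed$eceaaabece  e
    6  bdbbebdbed$eceaaabecebc  c
    7  bdbed$eceaaabecebcbdbbe  e
    8  bebdbed$eceaaabecebcbdb  b
    9  becebcbdbbebdbed$eceaaa  a
   10  bed$eceaaabecebcbdbbebd  d
   11  cbdbbebdbed$eceaaabeceb  b
   12  ceaaabecebcbdbbebdbed$e  e
   13  cebcbdbbebdbed$eceaaabe  e
   14  d$eceaaabecebcbdbbebdbe  e
   15  dbbebdbed$eceaaabecebcb  b
   16  dbed$eceaaabecebcbdbbeb  b
   17  eaaabecebcbdbbebdbed$ec  c
   18  ebcbdbbebdbed$eceaaabec  c
   19  ebdbed$eceaaabecebcbdbb  b
   20  eceaaabecebcbdbbebdbed$  $
   21  ecebcbdbbebdbed$eceaaab  b
   22  ed$eceaaabecebcbdbbebdb  b

deaadecebadbeeebbccb$bb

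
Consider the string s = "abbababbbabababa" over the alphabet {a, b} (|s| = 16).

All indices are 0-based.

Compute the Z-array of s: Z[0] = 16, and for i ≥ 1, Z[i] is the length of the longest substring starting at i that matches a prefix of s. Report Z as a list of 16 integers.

Z[0]=16
i=1: outside box; Z[1]=0
i=2: outside box; Z[2]=0
i=3: outside box; Z[3]=2 scan→box=[3,5)
i=4: min(r-i=1, Z[1]=0)=0; Z[4]=0
i=5: outside box; Z[5]=3 scan→box=[5,8)
i=6: min(r-i=2, Z[1]=0)=0; Z[6]=0
i=7: min(r-i=1, Z[2]=0)=0; Z[7]=0
i=8: outside box; Z[8]=0
i=9: outside box; Z[9]=2 scan→box=[9,11)
i=10: min(r-i=1, Z[1]=0)=0; Z[10]=0
i=11: outside box; Z[11]=2 scan→box=[11,13)
i=12: min(r-i=1, Z[1]=0)=0; Z[12]=0
i=13: outside box; Z[13]=2 scan→box=[13,15)
i=14: min(r-i=1, Z[1]=0)=0; Z[14]=0
i=15: outside box; Z[15]=1 scan→box=[15,16)

[16, 0, 0, 2, 0, 3, 0, 0, 0, 2, 0, 2, 0, 2, 0, 1]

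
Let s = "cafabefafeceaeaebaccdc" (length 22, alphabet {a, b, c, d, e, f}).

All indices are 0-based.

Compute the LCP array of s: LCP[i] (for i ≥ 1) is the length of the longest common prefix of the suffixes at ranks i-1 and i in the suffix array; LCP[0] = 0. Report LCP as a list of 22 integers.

[0, 1, 1, 2, 1, 2, 0, 1, 0, 1, 1, 1, 1, 0, 0, 3, 1, 1, 1, 0, 2, 1]

rank→(start, suffix):
  0 → (3, 'abefafeceaeaebaccdc')
  1 → (17, 'accdc')
  2 → (12, 'aeaebaccdc')
  3 → (14, 'aebaccdc')
  4 → (1, 'afabefafeceaeaebaccdc')
  5 → (7, 'afeceaeaebaccdc')
  6 → (16, 'baccdc')
  7 → (4, 'befafeceaeaebaccdc')
  8 → (21, 'c')
  9 → (0, 'cafabefafeceaeaebaccdc')
  10 → (18, 'ccdc')
  11 → (19, 'cdc')
  12 → (10, 'ceaeaebaccdc')
  13 → (20, 'dc')
  14 → (11, 'eaeaebaccdc')
  15 → (13, 'eaebaccdc')
  16 → (15, 'ebaccdc')
  17 → (9, 'eceaeaebaccdc')
  18 → (5, 'efafeceaeaebaccdc')
  19 → (2, 'fabefafeceaeaebaccdc')
  20 → (6, 'fafeceaeaebaccdc')
  21 → (8, 'feceaeaebaccdc')

SA = [3, 17, 12, 14, 1, 7, 16, 4, 21, 0, 18, 19, 10, 20, 11, 13, 15, 9, 5, 2, 6, 8]
rank  pair      lcp
   1  s[3:],s[17:]  1  'a'
   2  s[17:],s[12:]  1  'a'
   3  s[12:],s[14:]  2  'ae'
   4  s[14:],s[1:]  1  'a'
   5  s[1:],s[7:]  2  'af'
   6  s[7:],s[16:]  0  ''
   7  s[16:],s[4:]  1  'b'
   8  s[4:],s[21:]  0  ''
   9  s[21:],s[0:]  1  'c'
  10  s[0:],s[18:]  1  'c'
  11  s[18:],s[19:]  1  'c'
  12  s[19:],s[10:]  1  'c'
  13  s[10:],s[20:]  0  ''
  14  s[20:],s[11:]  0  ''
  15  s[11:],s[13:]  3  'eae'
  16  s[13:],s[15:]  1  'e'
  17  s[15:],s[9:]  1  'e'
  18  s[9:],s[5:]  1  'e'
  19  s[5:],s[2:]  0  ''
  20  s[2:],s[6:]  2  'fa'
  21  s[6:],s[8:]  1  'f'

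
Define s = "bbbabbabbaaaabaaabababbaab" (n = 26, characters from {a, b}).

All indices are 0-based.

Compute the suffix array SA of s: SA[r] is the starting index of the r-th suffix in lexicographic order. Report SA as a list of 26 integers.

[9, 10, 14, 23, 11, 15, 24, 12, 16, 18, 6, 20, 3, 25, 8, 13, 22, 17, 5, 19, 2, 7, 21, 4, 1, 0]

rank | idx | suffix
   0 |   9 | aaaabaaabababbaab
   1 |  10 | aaabaaabababbaab
   2 |  14 | aaabababbaab
   3 |  23 | aab
   4 |  11 | aabaaabababbaab
   5 |  15 | aabababbaab
   6 |  24 | ab
   7 |  12 | abaaabababbaab
   8 |  16 | abababbaab
   9 |  18 | ababbaab
  10 |   6 | abbaaaabaaabababbaab
  11 |  20 | abbaab
  12 |   3 | abbabbaaaabaaabababbaab
  13 |  25 | b
  14 |   8 | baaaabaaabababbaab
  15 |  13 | baaabababbaab
  16 |  22 | baab
  17 |  17 | bababbaab
  18 |   5 | babbaaaabaaabababbaab
  19 |  19 | babbaab
  20 |   2 | babbabbaaaabaaabababbaab
  21 |   7 | bbaaaabaaabababbaab
  22 |  21 | bbaab
  23 |   4 | bbabbaaaabaaabababbaab
  24 |   1 | bbabbabbaaaabaaabababbaab
  25 |   0 | bbbabbabbaaaabaaabababbaab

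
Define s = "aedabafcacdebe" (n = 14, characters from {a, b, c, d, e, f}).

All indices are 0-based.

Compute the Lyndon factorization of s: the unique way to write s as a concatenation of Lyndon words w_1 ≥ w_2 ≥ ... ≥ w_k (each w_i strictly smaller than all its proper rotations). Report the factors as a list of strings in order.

["aed", "abafcacdebe"]

emit factor 1: 'aed' (i=0, period=3)
emit factor 2: 'abafcacdebe' (i=3, period=11)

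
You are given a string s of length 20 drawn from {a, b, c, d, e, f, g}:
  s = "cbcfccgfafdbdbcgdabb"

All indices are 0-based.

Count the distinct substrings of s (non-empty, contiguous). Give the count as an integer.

193

rank→(start, suffix):
  0 → (17, 'abb')
  1 → (8, 'afdbdbcgdabb')
  2 → (19, 'b')
  3 → (18, 'bb')
  4 → (1, 'bcfccgfafdbdbcgdabb')
  5 → (13, 'bcgdabb')
  6 → (11, 'bdbcgdabb')
  7 → (0, 'cbcfccgfafdbdbcgdabb')
  8 → (4, 'ccgfafdbdbcgdabb')
  9 → (2, 'cfccgfafdbdbcgdabb')
  10 → (14, 'cgdabb')
  11 → (5, 'cgfafdbdbcgdabb')
  12 → (16, 'dabb')
  13 → (12, 'dbcgdabb')
  14 → (10, 'dbdbcgdabb')
  15 → (7, 'fafdbdbcgdabb')
  16 → (3, 'fccgfafdbdbcgdabb')
  17 → (9, 'fdbdbcgdabb')
  18 → (15, 'gdabb')
  19 → (6, 'gfafdbdbcgdabb')

SA = [17, 8, 19, 18, 1, 13, 11, 0, 4, 2, 14, 5, 16, 12, 10, 7, 3, 9, 15, 6]
i: (SA[i-1],SA[i]) lcp shared
  1: (17,8) 1 'a'
  2: (8,19) 0 ''
  3: (19,18) 1 'b'
  4: (18,1) 1 'b'
  5: (1,13) 2 'bc'
  6: (13,11) 1 'b'
  7: (11,0) 0 ''
  8: (0,4) 1 'c'
  9: (4,2) 1 'c'
  10: (2,14) 1 'c'
  11: (14,5) 2 'cg'
  12: (5,16) 0 ''
  13: (16,12) 1 'd'
  14: (12,10) 2 'db'
  15: (10,7) 0 ''
  16: (7,3) 1 'f'
  17: (3,9) 1 'f'
  18: (9,15) 0 ''
  19: (15,6) 1 'g'

n(n+1)/2 = 20·21/2 = 210
Σ LCP = 0 + 1 + 0 + 1 + 1 + 2 + 1 + 0 + 1 + 1 + 1 + 2 + 0 + 1 + 2 + 0 + 1 + 1 + 0 + 1 = 17
distinct = 210 − 17 = 193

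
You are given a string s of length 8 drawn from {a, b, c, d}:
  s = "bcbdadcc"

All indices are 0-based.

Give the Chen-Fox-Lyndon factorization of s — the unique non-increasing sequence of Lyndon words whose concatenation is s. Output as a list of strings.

["bcbd", "adcc"]

emit factor 1: 'bcbd' (i=0, period=4)
emit factor 2: 'adcc' (i=4, period=4)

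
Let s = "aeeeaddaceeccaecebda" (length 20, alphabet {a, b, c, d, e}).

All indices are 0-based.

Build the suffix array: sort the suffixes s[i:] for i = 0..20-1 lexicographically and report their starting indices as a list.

rank→(start, suffix):
  0 → (19, 'a')
  1 → (7, 'aceeccaecebda')
  2 → (4, 'addaceeccaecebda')
  3 → (13, 'aecebda')
  4 → (0, 'aeeeaddaceeccaecebda')
  5 → (17, 'bda')
  6 → (12, 'caecebda')
  7 → (11, 'ccaecebda')
  8 → (15, 'cebda')
  9 → (8, 'ceeccaecebda')
  10 → (18, 'da')
  11 → (6, 'daceeccaecebda')
  12 → (5, 'ddaceeccaecebda')
  13 → (3, 'eaddaceeccaecebda')
  14 → (16, 'ebda')
  15 → (10, 'eccaecebda')
  16 → (14, 'ecebda')
  17 → (2, 'eeaddaceeccaecebda')
  18 → (9, 'eeccaecebda')
  19 → (1, 'eeeaddaceeccaecebda')

[19, 7, 4, 13, 0, 17, 12, 11, 15, 8, 18, 6, 5, 3, 16, 10, 14, 2, 9, 1]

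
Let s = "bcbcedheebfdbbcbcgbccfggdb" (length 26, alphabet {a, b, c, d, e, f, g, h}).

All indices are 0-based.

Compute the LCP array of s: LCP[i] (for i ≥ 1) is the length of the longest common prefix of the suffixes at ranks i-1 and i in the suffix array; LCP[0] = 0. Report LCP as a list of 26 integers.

sorted suffixes:
  #0 SA[0]=25  'b'
  #1 SA[1]=12  'bbcbcgbccfggdb'
  #2 SA[2]=0  'bcbcedheebfdbbcbcgbccfggdb'
  #3 SA[3]=13  'bcbcgbccfggdb'
  #4 SA[4]=18  'bccfggdb'
  #5 SA[5]=2  'bcedheebfdbbcbcgbccfggdb'
  #6 SA[6]=15  'bcgbccfggdb'
  #7 SA[7]=9  'bfdbbcbcgbccfggdb'
  #8 SA[8]=1  'cbcedheebfdbbcbcgbccfggdb'
  #9 SA[9]=14  'cbcgbccfggdb'
  #10 SA[10]=19  'ccfggdb'
  #11 SA[11]=3  'cedheebfdbbcbcgbccfggdb'
  #12 SA[12]=20  'cfggdb'
  #13 SA[13]=16  'cgbccfggdb'
  #14 SA[14]=24  'db'
  #15 SA[15]=11  'dbbcbcgbccfggdb'
  #16 SA[16]=5  'dheebfdbbcbcgbccfggdb'
  #17 SA[17]=8  'ebfdbbcbcgbccfggdb'
  #18 SA[18]=4  'edheebfdbbcbcgbccfggdb'
  #19 SA[19]=7  'eebfdbbcbcgbccfggdb'
  #20 SA[20]=10  'fdbbcbcgbccfggdb'
  #21 SA[21]=21  'fggdb'
  #22 SA[22]=17  'gbccfggdb'
  #23 SA[23]=23  'gdb'
  #24 SA[24]=22  'ggdb'
  #25 SA[25]=6  'heebfdbbcbcgbccfggdb'

SA = [25, 12, 0, 13, 18, 2, 15, 9, 1, 14, 19, 3, 20, 16, 24, 11, 5, 8, 4, 7, 10, 21, 17, 23, 22, 6]
rank  pair      lcp
   1  s[25:],s[12:]  1  'b'
   2  s[12:],s[0:]  1  'b'
   3  s[0:],s[13:]  4  'bcbc'
   4  s[13:],s[18:]  2  'bc'
   5  s[18:],s[2:]  2  'bc'
   6  s[2:],s[15:]  2  'bc'
   7  s[15:],s[9:]  1  'b'
   8  s[9:],s[1:]  0  ''
   9  s[1:],s[14:]  3  'cbc'
  10  s[14:],s[19:]  1  'c'
  11  s[19:],s[3:]  1  'c'
  12  s[3:],s[20:]  1  'c'
  13  s[20:],s[16:]  1  'c'
  14  s[16:],s[24:]  0  ''
  15  s[24:],s[11:]  2  'db'
  16  s[11:],s[5:]  1  'd'
  17  s[5:],s[8:]  0  ''
  18  s[8:],s[4:]  1  'e'
  19  s[4:],s[7:]  1  'e'
  20  s[7:],s[10:]  0  ''
  21  s[10:],s[21:]  1  'f'
  22  s[21:],s[17:]  0  ''
  23  s[17:],s[23:]  1  'g'
  24  s[23:],s[22:]  1  'g'
  25  s[22:],s[6:]  0  ''

[0, 1, 1, 4, 2, 2, 2, 1, 0, 3, 1, 1, 1, 1, 0, 2, 1, 0, 1, 1, 0, 1, 0, 1, 1, 0]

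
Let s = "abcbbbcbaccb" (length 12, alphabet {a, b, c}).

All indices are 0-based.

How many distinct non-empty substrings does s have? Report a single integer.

sorted suffixes:
  #0 SA[0]=0  'abcbbbcbaccb'
  #1 SA[1]=8  'accb'
  #2 SA[2]=11  'b'
  #3 SA[3]=7  'baccb'
  #4 SA[4]=3  'bbbcbaccb'
  #5 SA[5]=4  'bbcbaccb'
  #6 SA[6]=5  'bcbaccb'
  #7 SA[7]=1  'bcbbbcbaccb'
  #8 SA[8]=10  'cb'
  #9 SA[9]=6  'cbaccb'
  #10 SA[10]=2  'cbbbcbaccb'
  #11 SA[11]=9  'ccb'

SA = [0, 8, 11, 7, 3, 4, 5, 1, 10, 6, 2, 9]
rank  pair      lcp
   1  s[0:],s[8:]  1  'a'
   2  s[8:],s[11:]  0  ''
   3  s[11:],s[7:]  1  'b'
   4  s[7:],s[3:]  1  'b'
   5  s[3:],s[4:]  2  'bb'
   6  s[4:],s[5:]  1  'b'
   7  s[5:],s[1:]  3  'bcb'
   8  s[1:],s[10:]  0  ''
   9  s[10:],s[6:]  2  'cb'
  10  s[6:],s[2:]  2  'cb'
  11  s[2:],s[9:]  1  'c'

n(n+1)/2 = 12·13/2 = 78
Σ LCP = 0 + 1 + 0 + 1 + 1 + 2 + 1 + 3 + 0 + 2 + 2 + 1 = 14
distinct = 78 − 14 = 64

64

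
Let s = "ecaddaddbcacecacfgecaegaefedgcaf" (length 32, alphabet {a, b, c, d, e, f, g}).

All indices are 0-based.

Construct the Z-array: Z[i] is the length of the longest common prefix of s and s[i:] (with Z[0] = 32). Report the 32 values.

Z[0]=32
i=1: outside box; Z[1]=0
i=2: outside box; Z[2]=0
i=3: outside box; Z[3]=0
i=4: outside box; Z[4]=0
i=5: outside box; Z[5]=0
i=6: outside box; Z[6]=0
i=7: outside box; Z[7]=0
i=8: outside box; Z[8]=0
i=9: outside box; Z[9]=0
i=10: outside box; Z[10]=0
i=11: outside box; Z[11]=0
i=12: outside box; Z[12]=3 grow→box=[12,15)
i=13: min(r-i=2, Z[1]=0)=0; Z[13]=0
i=14: min(r-i=1, Z[2]=0)=0; Z[14]=0
i=15: outside box; Z[15]=0
i=16: outside box; Z[16]=0
i=17: outside box; Z[17]=0
i=18: outside box; Z[18]=3 grow→box=[18,21)
i=19: min(r-i=2, Z[1]=0)=0; Z[19]=0
i=20: min(r-i=1, Z[2]=0)=0; Z[20]=0
i=21: outside box; Z[21]=1 grow→box=[21,22)
i=22: outside box; Z[22]=0
i=23: outside box; Z[23]=0
i=24: outside box; Z[24]=1 grow→box=[24,25)
i=25: outside box; Z[25]=0
i=26: outside box; Z[26]=1 grow→box=[26,27)
i=27: outside box; Z[27]=0
i=28: outside box; Z[28]=0
i=29: outside box; Z[29]=0
i=30: outside box; Z[30]=0
i=31: outside box; Z[31]=0

[32, 0, 0, 0, 0, 0, 0, 0, 0, 0, 0, 0, 3, 0, 0, 0, 0, 0, 3, 0, 0, 1, 0, 0, 1, 0, 1, 0, 0, 0, 0, 0]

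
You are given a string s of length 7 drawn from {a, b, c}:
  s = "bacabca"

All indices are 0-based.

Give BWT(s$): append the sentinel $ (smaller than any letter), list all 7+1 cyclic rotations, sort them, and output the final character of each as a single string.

accb$aba

rank  rotation  last
    0  $bacabca  a
    1  a$bacabc  c
    2  abca$bac  c
    3  acabca$b  b
    4  bacabca$  $
    5  bca$baca  a
    6  ca$bacab  b
    7  cabca$ba  a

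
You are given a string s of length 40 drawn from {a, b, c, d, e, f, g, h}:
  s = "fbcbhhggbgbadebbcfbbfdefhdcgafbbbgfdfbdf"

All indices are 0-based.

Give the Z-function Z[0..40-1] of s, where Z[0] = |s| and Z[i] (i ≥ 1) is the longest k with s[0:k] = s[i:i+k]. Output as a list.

[40, 0, 0, 0, 0, 0, 0, 0, 0, 0, 0, 0, 0, 0, 0, 0, 0, 2, 0, 0, 1, 0, 0, 1, 0, 0, 0, 0, 0, 2, 0, 0, 0, 0, 1, 0, 2, 0, 0, 1]

Z[0]=40
i=1: outside box; Z[1]=0
i=2: outside box; Z[2]=0
i=3: outside box; Z[3]=0
i=4: outside box; Z[4]=0
i=5: outside box; Z[5]=0
i=6: outside box; Z[6]=0
i=7: outside box; Z[7]=0
i=8: outside box; Z[8]=0
i=9: outside box; Z[9]=0
i=10: outside box; Z[10]=0
i=11: outside box; Z[11]=0
i=12: outside box; Z[12]=0
i=13: outside box; Z[13]=0
i=14: outside box; Z[14]=0
i=15: outside box; Z[15]=0
i=16: outside box; Z[16]=0
i=17: outside box; Z[17]=2 grow→box=[17,19)
i=18: min(r-i=1, Z[1]=0)=0; Z[18]=0
i=19: outside box; Z[19]=0
i=20: outside box; Z[20]=1 grow→box=[20,21)
i=21: outside box; Z[21]=0
i=22: outside box; Z[22]=0
i=23: outside box; Z[23]=1 grow→box=[23,24)
i=24: outside box; Z[24]=0
i=25: outside box; Z[25]=0
i=26: outside box; Z[26]=0
i=27: outside box; Z[27]=0
i=28: outside box; Z[28]=0
i=29: outside box; Z[29]=2 grow→box=[29,31)
i=30: min(r-i=1, Z[1]=0)=0; Z[30]=0
i=31: outside box; Z[31]=0
i=32: outside box; Z[32]=0
i=33: outside box; Z[33]=0
i=34: outside box; Z[34]=1 grow→box=[34,35)
i=35: outside box; Z[35]=0
i=36: outside box; Z[36]=2 grow→box=[36,38)
i=37: min(r-i=1, Z[1]=0)=0; Z[37]=0
i=38: outside box; Z[38]=0
i=39: outside box; Z[39]=1 grow→box=[39,40)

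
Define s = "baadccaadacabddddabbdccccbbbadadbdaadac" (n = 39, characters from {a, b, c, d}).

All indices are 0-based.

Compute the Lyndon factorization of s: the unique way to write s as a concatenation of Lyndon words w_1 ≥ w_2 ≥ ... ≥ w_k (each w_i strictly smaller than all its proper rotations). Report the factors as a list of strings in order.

emit factor 1: 'b' (i=0, period=1)
emit factor 2: 'aadcc' (i=1, period=5)
emit factor 3: 'aadacabddddabbdccccbbbadadbd' (i=6, period=28)
emit factor 4: 'aadac' (i=34, period=5)

["b", "aadcc", "aadacabddddabbdccccbbbadadbd", "aadac"]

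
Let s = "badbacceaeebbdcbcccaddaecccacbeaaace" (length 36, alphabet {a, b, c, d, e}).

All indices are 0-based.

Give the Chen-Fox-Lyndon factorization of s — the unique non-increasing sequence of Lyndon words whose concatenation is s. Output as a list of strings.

emit factor 1: 'b' (i=0, period=1)
emit factor 2: 'adb' (i=1, period=3)
emit factor 3: 'acceaeebbdcbcccaddaeccc' (i=4, period=23)
emit factor 4: 'acbe' (i=27, period=4)
emit factor 5: 'aaace' (i=31, period=5)

["b", "adb", "acceaeebbdcbcccaddaeccc", "acbe", "aaace"]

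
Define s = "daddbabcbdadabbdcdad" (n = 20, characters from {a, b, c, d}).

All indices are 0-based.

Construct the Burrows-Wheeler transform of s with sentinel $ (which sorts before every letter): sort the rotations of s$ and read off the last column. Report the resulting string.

rank  rotation               last
    0  $daddbabcbdadabbdcdad  d
    1  abbdcdad$daddbabcbdad  d
    2  abcbdadabbdcdad$daddb  b
    3  ad$daddbabcbdadabbdcd  d
    4  adabbdcdad$daddbabcbd  d
    5  addbabcbdadabbdcdad$d  d
    6  babcbdadabbdcdad$dadd  d
    7  bbdcdad$daddbabcbdada  a
    8  bcbdadabbdcdad$daddba  a
    9  bdadabbdcdad$daddbabc  c
   10  bdcdad$daddbabcbdadab  b
   11  cbdadabbdcdad$daddbab  b
   12  cdad$daddbabcbdadabbd  d
   13  d$daddbabcbdadabbdcda  a
   14  dabbdcdad$daddbabcbda  a
   15  dad$daddbabcbdadabbdc  c
   16  dadabbdcdad$daddbabcb  b
   17  daddbabcbdadabbdcdad$  $
   18  dbabcbdadabbdcdad$dad  d
   19  dcdad$daddbabcbdadabb  b
   20  ddbabcbdadabbdcdad$da  a

ddbddddaacbbdaacb$dba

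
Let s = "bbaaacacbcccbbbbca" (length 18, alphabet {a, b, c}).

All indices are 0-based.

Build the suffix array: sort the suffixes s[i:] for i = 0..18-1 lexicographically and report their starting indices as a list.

[17, 2, 3, 4, 6, 1, 0, 12, 13, 14, 15, 8, 16, 5, 11, 7, 10, 9]

sorted suffixes:
  #0 SA[0]=17  'a'
  #1 SA[1]=2  'aaacacbcccbbbbca'
  #2 SA[2]=3  'aacacbcccbbbbca'
  #3 SA[3]=4  'acacbcccbbbbca'
  #4 SA[4]=6  'acbcccbbbbca'
  #5 SA[5]=1  'baaacacbcccbbbbca'
  #6 SA[6]=0  'bbaaacacbcccbbbbca'
  #7 SA[7]=12  'bbbbca'
  #8 SA[8]=13  'bbbca'
  #9 SA[9]=14  'bbca'
  #10 SA[10]=15  'bca'
  #11 SA[11]=8  'bcccbbbbca'
  #12 SA[12]=16  'ca'
  #13 SA[13]=5  'cacbcccbbbbca'
  #14 SA[14]=11  'cbbbbca'
  #15 SA[15]=7  'cbcccbbbbca'
  #16 SA[16]=10  'ccbbbbca'
  #17 SA[17]=9  'cccbbbbca'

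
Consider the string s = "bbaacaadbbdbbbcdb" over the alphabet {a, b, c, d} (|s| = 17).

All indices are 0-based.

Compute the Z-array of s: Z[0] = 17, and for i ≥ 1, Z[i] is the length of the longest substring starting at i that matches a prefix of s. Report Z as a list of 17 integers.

Z[0]=17
i=1: i≥r, start 0; Z[1]=1 scan→box=[1,2)
i=2: i≥r, start 0; Z[2]=0
i=3: i≥r, start 0; Z[3]=0
i=4: i≥r, start 0; Z[4]=0
i=5: i≥r, start 0; Z[5]=0
i=6: i≥r, start 0; Z[6]=0
i=7: i≥r, start 0; Z[7]=0
i=8: i≥r, start 0; Z[8]=2 scan→box=[8,10)
i=9: min(r-i=1, Z[1]=1)=1; Z[9]=1
i=10: i≥r, start 0; Z[10]=0
i=11: i≥r, start 0; Z[11]=2 scan→box=[11,13)
i=12: min(r-i=1, Z[1]=1)=1; Z[12]=2 scan→box=[12,14)
i=13: min(r-i=1, Z[1]=1)=1; Z[13]=1
i=14: i≥r, start 0; Z[14]=0
i=15: i≥r, start 0; Z[15]=0
i=16: i≥r, start 0; Z[16]=1 scan→box=[16,17)

[17, 1, 0, 0, 0, 0, 0, 0, 2, 1, 0, 2, 2, 1, 0, 0, 1]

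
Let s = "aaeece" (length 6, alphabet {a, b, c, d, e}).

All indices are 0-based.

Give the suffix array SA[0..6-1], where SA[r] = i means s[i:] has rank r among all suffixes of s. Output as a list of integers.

sorted suffixes:
  #0 SA[0]=0  'aaeece'
  #1 SA[1]=1  'aeece'
  #2 SA[2]=4  'ce'
  #3 SA[3]=5  'e'
  #4 SA[4]=3  'ece'
  #5 SA[5]=2  'eece'

[0, 1, 4, 5, 3, 2]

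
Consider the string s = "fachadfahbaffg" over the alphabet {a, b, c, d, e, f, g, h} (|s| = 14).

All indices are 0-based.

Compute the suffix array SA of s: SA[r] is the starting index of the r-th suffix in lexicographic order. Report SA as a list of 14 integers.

[1, 4, 10, 7, 9, 2, 5, 0, 6, 11, 12, 13, 3, 8]

sorted suffixes:
  #0 SA[0]=1  'achadfahbaffg'
  #1 SA[1]=4  'adfahbaffg'
  #2 SA[2]=10  'affg'
  #3 SA[3]=7  'ahbaffg'
  #4 SA[4]=9  'baffg'
  #5 SA[5]=2  'chadfahbaffg'
  #6 SA[6]=5  'dfahbaffg'
  #7 SA[7]=0  'fachadfahbaffg'
  #8 SA[8]=6  'fahbaffg'
  #9 SA[9]=11  'ffg'
  #10 SA[10]=12  'fg'
  #11 SA[11]=13  'g'
  #12 SA[12]=3  'hadfahbaffg'
  #13 SA[13]=8  'hbaffg'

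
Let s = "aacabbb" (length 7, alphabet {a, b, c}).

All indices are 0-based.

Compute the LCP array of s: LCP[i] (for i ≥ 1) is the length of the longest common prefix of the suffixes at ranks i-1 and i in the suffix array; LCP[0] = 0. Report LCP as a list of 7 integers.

[0, 1, 1, 0, 1, 2, 0]

rank | idx | suffix
   0 |   0 | aacabbb
   1 |   3 | abbb
   2 |   1 | acabbb
   3 |   6 | b
   4 |   5 | bb
   5 |   4 | bbb
   6 |   2 | cabbb

SA = [0, 3, 1, 6, 5, 4, 2]
rank  pair      lcp
   1  s[0:],s[3:]  1  'a'
   2  s[3:],s[1:]  1  'a'
   3  s[1:],s[6:]  0  ''
   4  s[6:],s[5:]  1  'b'
   5  s[5:],s[4:]  2  'bb'
   6  s[4:],s[2:]  0  ''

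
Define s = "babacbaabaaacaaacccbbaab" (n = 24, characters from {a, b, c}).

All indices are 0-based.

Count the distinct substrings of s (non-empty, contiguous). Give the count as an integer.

256

sorted suffixes:
  #0 SA[0]=9  'aaacaaacccbbaab'
  #1 SA[1]=13  'aaacccbbaab'
  #2 SA[2]=21  'aab'
  #3 SA[3]=6  'aabaaacaaacccbbaab'
  #4 SA[4]=10  'aacaaacccbbaab'
  #5 SA[5]=14  'aacccbbaab'
  #6 SA[6]=22  'ab'
  #7 SA[7]=7  'abaaacaaacccbbaab'
  #8 SA[8]=1  'abacbaabaaacaaacccbbaab'
  #9 SA[9]=11  'acaaacccbbaab'
  #10 SA[10]=3  'acbaabaaacaaacccbbaab'
  #11 SA[11]=15  'acccbbaab'
  #12 SA[12]=23  'b'
  #13 SA[13]=8  'baaacaaacccbbaab'
  #14 SA[14]=20  'baab'
  #15 SA[15]=5  'baabaaacaaacccbbaab'
  #16 SA[16]=0  'babacbaabaaacaaacccbbaab'
  #17 SA[17]=2  'bacbaabaaacaaacccbbaab'
  #18 SA[18]=19  'bbaab'
  #19 SA[19]=12  'caaacccbbaab'
  #20 SA[20]=4  'cbaabaaacaaacccbbaab'
  #21 SA[21]=18  'cbbaab'
  #22 SA[22]=17  'ccbbaab'
  #23 SA[23]=16  'cccbbaab'

SA = [9, 13, 21, 6, 10, 14, 22, 7, 1, 11, 3, 15, 23, 8, 20, 5, 0, 2, 19, 12, 4, 18, 17, 16]
i: (SA[i-1],SA[i]) lcp shared
  1: (9,13) 4 'aaac'
  2: (13,21) 2 'aa'
  3: (21,6) 3 'aab'
  4: (6,10) 2 'aa'
  5: (10,14) 3 'aac'
  6: (14,22) 1 'a'
  7: (22,7) 2 'ab'
  8: (7,1) 3 'aba'
  9: (1,11) 1 'a'
  10: (11,3) 2 'ac'
  11: (3,15) 2 'ac'
  12: (15,23) 0 ''
  13: (23,8) 1 'b'
  14: (8,20) 3 'baa'
  15: (20,5) 4 'baab'
  16: (5,0) 2 'ba'
  17: (0,2) 2 'ba'
  18: (2,19) 1 'b'
  19: (19,12) 0 ''
  20: (12,4) 1 'c'
  21: (4,18) 2 'cb'
  22: (18,17) 1 'c'
  23: (17,16) 2 'cc'

n(n+1)/2 = 24·25/2 = 300
Σ LCP = 0 + 4 + 2 + 3 + 2 + 3 + 1 + 2 + 3 + 1 + 2 + 2 + 0 + 1 + 3 + 4 + 2 + 2 + 1 + 0 + 1 + 2 + 1 + 2 = 44
distinct = 300 − 44 = 256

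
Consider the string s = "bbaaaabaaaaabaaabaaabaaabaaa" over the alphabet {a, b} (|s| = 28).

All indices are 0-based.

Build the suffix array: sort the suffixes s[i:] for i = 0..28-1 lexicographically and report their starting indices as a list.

rank→(start, suffix):
  0 → (27, 'a')
  1 → (26, 'aa')
  2 → (25, 'aaa')
  3 → (7, 'aaaaabaaabaaabaaabaaa')
  4 → (2, 'aaaabaaaaabaaabaaabaaabaaa')
  5 → (8, 'aaaabaaabaaabaaabaaa')
  6 → (21, 'aaabaaa')
  7 → (3, 'aaabaaaaabaaabaaabaaabaaa')
  8 → (17, 'aaabaaabaaa')
  9 → (13, 'aaabaaabaaabaaa')
  10 → (9, 'aaabaaabaaabaaabaaa')
  11 → (22, 'aabaaa')
  12 → (4, 'aabaaaaabaaabaaabaaabaaa')
  13 → (18, 'aabaaabaaa')
  14 → (14, 'aabaaabaaabaaa')
  15 → (10, 'aabaaabaaabaaabaaa')
  16 → (23, 'abaaa')
  17 → (5, 'abaaaaabaaabaaabaaabaaa')
  18 → (19, 'abaaabaaa')
  19 → (15, 'abaaabaaabaaa')
  20 → (11, 'abaaabaaabaaabaaa')
  21 → (24, 'baaa')
  22 → (6, 'baaaaabaaabaaabaaabaaa')
  23 → (1, 'baaaabaaaaabaaabaaabaaabaaa')
  24 → (20, 'baaabaaa')
  25 → (16, 'baaabaaabaaa')
  26 → (12, 'baaabaaabaaabaaa')
  27 → (0, 'bbaaaabaaaaabaaabaaabaaabaaa')

[27, 26, 25, 7, 2, 8, 21, 3, 17, 13, 9, 22, 4, 18, 14, 10, 23, 5, 19, 15, 11, 24, 6, 1, 20, 16, 12, 0]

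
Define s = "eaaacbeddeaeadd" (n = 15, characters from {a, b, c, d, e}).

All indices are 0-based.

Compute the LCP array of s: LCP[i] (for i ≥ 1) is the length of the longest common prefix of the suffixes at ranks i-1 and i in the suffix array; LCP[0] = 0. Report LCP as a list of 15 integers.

rank | idx | suffix
   0 |   1 | aaacbeddeaeadd
   1 |   2 | aacbeddeaeadd
   2 |   3 | acbeddeaeadd
   3 |  12 | add
   4 |  10 | aeadd
   5 |   5 | beddeaeadd
   6 |   4 | cbeddeaeadd
   7 |  14 | d
   8 |  13 | dd
   9 |   7 | ddeaeadd
  10 |   8 | deaeadd
  11 |   0 | eaaacbeddeaeadd
  12 |  11 | eadd
  13 |   9 | eaeadd
  14 |   6 | eddeaeadd

SA = [1, 2, 3, 12, 10, 5, 4, 14, 13, 7, 8, 0, 11, 9, 6]
[i] adj suffixes → lcp
  [1] 1/2 → 2 ('aa')
  [2] 2/3 → 1 ('a')
  [3] 3/12 → 1 ('a')
  [4] 12/10 → 1 ('a')
  [5] 10/5 → 0 ('')
  [6] 5/4 → 0 ('')
  [7] 4/14 → 0 ('')
  [8] 14/13 → 1 ('d')
  [9] 13/7 → 2 ('dd')
  [10] 7/8 → 1 ('d')
  [11] 8/0 → 0 ('')
  [12] 0/11 → 2 ('ea')
  [13] 11/9 → 2 ('ea')
  [14] 9/6 → 1 ('e')

[0, 2, 1, 1, 1, 0, 0, 0, 1, 2, 1, 0, 2, 2, 1]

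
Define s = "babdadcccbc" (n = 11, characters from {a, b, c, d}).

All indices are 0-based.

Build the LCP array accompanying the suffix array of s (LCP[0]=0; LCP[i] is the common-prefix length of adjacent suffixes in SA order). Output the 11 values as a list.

rank→(start, suffix):
  0 → (1, 'abdadcccbc')
  1 → (4, 'adcccbc')
  2 → (0, 'babdadcccbc')
  3 → (9, 'bc')
  4 → (2, 'bdadcccbc')
  5 → (10, 'c')
  6 → (8, 'cbc')
  7 → (7, 'ccbc')
  8 → (6, 'cccbc')
  9 → (3, 'dadcccbc')
  10 → (5, 'dcccbc')

SA = [1, 4, 0, 9, 2, 10, 8, 7, 6, 3, 5]
i: (SA[i-1],SA[i]) lcp shared
  1: (1,4) 1 'a'
  2: (4,0) 0 ''
  3: (0,9) 1 'b'
  4: (9,2) 1 'b'
  5: (2,10) 0 ''
  6: (10,8) 1 'c'
  7: (8,7) 1 'c'
  8: (7,6) 2 'cc'
  9: (6,3) 0 ''
  10: (3,5) 1 'd'

[0, 1, 0, 1, 1, 0, 1, 1, 2, 0, 1]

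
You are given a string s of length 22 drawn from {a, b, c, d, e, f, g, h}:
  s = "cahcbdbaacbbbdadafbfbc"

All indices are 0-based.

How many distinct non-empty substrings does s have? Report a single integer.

rank | idx | suffix
   0 |   7 | aacbbbdadafbfbc
   1 |   8 | acbbbdadafbfbc
   2 |  14 | adafbfbc
   3 |  16 | afbfbc
   4 |   1 | ahcbdbaacbbbdadafbfbc
   5 |   6 | baacbbbdadafbfbc
   6 |  10 | bbbdadafbfbc
   7 |  11 | bbdadafbfbc
   8 |  20 | bc
   9 |  12 | bdadafbfbc
  10 |   4 | bdbaacbbbdadafbfbc
  11 |  18 | bfbc
  12 |  21 | c
  13 |   0 | cahcbdbaacbbbdadafbfbc
  14 |   9 | cbbbdadafbfbc
  15 |   3 | cbdbaacbbbdadafbfbc
  16 |  13 | dadafbfbc
  17 |  15 | dafbfbc
  18 |   5 | dbaacbbbdadafbfbc
  19 |  19 | fbc
  20 |  17 | fbfbc
  21 |   2 | hcbdbaacbbbdadafbfbc

SA = [7, 8, 14, 16, 1, 6, 10, 11, 20, 12, 4, 18, 21, 0, 9, 3, 13, 15, 5, 19, 17, 2]
rank  pair      lcp
   1  s[7:],s[8:]  1  'a'
   2  s[8:],s[14:]  1  'a'
   3  s[14:],s[16:]  1  'a'
   4  s[16:],s[1:]  1  'a'
   5  s[1:],s[6:]  0  ''
   6  s[6:],s[10:]  1  'b'
   7  s[10:],s[11:]  2  'bb'
   8  s[11:],s[20:]  1  'b'
   9  s[20:],s[12:]  1  'b'
  10  s[12:],s[4:]  2  'bd'
  11  s[4:],s[18:]  1  'b'
  12  s[18:],s[21:]  0  ''
  13  s[21:],s[0:]  1  'c'
  14  s[0:],s[9:]  1  'c'
  15  s[9:],s[3:]  2  'cb'
  16  s[3:],s[13:]  0  ''
  17  s[13:],s[15:]  2  'da'
  18  s[15:],s[5:]  1  'd'
  19  s[5:],s[19:]  0  ''
  20  s[19:],s[17:]  2  'fb'
  21  s[17:],s[2:]  0  ''

n(n+1)/2 = 22·23/2 = 253
Σ LCP = 0 + 1 + 1 + 1 + 1 + 0 + 1 + 2 + 1 + 1 + 2 + 1 + 0 + 1 + 1 + 2 + 0 + 2 + 1 + 0 + 2 + 0 = 21
distinct = 253 − 21 = 232

232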